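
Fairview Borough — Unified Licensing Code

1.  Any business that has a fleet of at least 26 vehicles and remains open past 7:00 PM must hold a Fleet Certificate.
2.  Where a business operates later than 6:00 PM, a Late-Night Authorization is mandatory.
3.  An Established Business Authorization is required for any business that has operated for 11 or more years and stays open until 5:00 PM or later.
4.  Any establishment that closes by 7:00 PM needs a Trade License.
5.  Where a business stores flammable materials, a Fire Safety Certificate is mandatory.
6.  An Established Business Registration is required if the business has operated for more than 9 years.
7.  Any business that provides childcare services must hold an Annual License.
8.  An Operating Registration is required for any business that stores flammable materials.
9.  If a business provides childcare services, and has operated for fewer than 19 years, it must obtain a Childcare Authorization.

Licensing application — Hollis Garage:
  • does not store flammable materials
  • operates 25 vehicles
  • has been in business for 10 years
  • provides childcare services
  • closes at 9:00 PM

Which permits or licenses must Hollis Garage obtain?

Annual License, Childcare Authorization, Established Business Registration, Late-Night Authorization

1. vehicles 25 < 26; closes 9:00 PM, after 7:00 PM → Fleet Certificate not required.
2. closes 9:00 PM, after 6:00 PM → Late-Night Authorization required.
3. years in business 10 < 11; closes 9:00 PM, after 5:00 PM → Established Business Authorization not required.
4. closes 9:00 PM, after 7:00 PM → Trade License not required.
5. does not store flammable materials → Fire Safety Certificate not required.
6. years in business 10 > 9 → Established Business Registration required.
7. provides childcare services → Annual License required.
8. does not store flammable materials → Operating Registration not required.
9. provides childcare services; years in business 10 < 19 → Childcare Authorization required.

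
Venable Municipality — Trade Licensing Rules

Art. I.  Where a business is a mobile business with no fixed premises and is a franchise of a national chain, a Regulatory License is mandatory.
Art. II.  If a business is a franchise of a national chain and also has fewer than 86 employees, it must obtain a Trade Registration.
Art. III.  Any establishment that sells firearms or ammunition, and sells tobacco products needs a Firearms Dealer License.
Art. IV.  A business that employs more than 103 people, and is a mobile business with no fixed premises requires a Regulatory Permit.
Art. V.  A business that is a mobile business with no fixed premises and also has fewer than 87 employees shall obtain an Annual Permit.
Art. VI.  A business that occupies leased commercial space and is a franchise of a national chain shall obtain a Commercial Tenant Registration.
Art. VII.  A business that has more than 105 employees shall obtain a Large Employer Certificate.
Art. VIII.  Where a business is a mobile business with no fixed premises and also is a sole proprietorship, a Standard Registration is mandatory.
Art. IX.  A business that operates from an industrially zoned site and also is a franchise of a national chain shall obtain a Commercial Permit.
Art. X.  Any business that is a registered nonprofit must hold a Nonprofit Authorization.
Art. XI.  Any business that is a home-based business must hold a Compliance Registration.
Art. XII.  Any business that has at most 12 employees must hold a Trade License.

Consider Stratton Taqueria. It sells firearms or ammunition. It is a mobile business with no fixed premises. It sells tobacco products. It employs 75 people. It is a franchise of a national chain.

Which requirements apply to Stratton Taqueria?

Art. I. is a mobile business with no fixed premises; is a franchise of a national chain → Regulatory License required.
Art. II. is a franchise of a national chain; employees 75 < 86 → Trade Registration required.
Art. III. sells firearms or ammunition; sells tobacco products → Firearms Dealer License required.
Art. IV. employees 75 ≤ 103; is a mobile business with no fixed premises → Regulatory Permit not required.
Art. V. is a mobile business with no fixed premises; employees 75 < 87 → Annual Permit required.
Art. VI. is a mobile business with no fixed premises (not: occupies leased commercial space); is a franchise of a national chain → Commercial Tenant Registration not required.
Art. VII. employees 75 ≤ 105 → Large Employer Certificate not required.
Art. VIII. is a mobile business with no fixed premises; is a franchise of a national chain (not: is a sole proprietorship) → Standard Registration not required.
Art. IX. is a mobile business with no fixed premises (not: operates from an industrially zoned site); is a franchise of a national chain → Commercial Permit not required.
Art. X. is a franchise of a national chain (not: is a registered nonprofit) → Nonprofit Authorization not required.
Art. XI. is a mobile business with no fixed premises (not: is a home-based business) → Compliance Registration not required.
Art. XII. employees 75 > 12 → Trade License not required.

Annual Permit, Firearms Dealer License, Regulatory License, Trade Registration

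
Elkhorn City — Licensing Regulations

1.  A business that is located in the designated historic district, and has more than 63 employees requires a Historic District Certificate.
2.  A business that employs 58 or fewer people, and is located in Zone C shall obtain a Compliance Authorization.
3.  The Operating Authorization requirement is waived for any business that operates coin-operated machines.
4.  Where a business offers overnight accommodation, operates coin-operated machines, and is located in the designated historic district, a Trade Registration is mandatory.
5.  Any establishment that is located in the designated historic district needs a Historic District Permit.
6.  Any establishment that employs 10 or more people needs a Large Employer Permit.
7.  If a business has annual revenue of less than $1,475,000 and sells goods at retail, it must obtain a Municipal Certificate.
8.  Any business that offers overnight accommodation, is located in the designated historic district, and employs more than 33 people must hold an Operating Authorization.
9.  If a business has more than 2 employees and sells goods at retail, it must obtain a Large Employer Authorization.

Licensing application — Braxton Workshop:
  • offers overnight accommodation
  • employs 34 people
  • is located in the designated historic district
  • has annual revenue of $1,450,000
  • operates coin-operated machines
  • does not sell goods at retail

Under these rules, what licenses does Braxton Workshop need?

Historic District Permit, Large Employer Permit, Trade Registration

1. is located in the designated historic district; employees 34 ≤ 63 → Historic District Certificate not required.
2. employees 34 ≤ 58; is located in the designated historic district (not: is located in Zone C) → Compliance Authorization not required.
3. operates coin-operated machines → exempt from Operating Authorization.
4. offers overnight accommodation; operates coin-operated machines; is located in the designated historic district → Trade Registration required.
5. is located in the designated historic district → Historic District Permit required.
6. employees 34 ≥ 10 → Large Employer Permit required.
7. revenue $1,450,000 < $1,475,000; does not sell goods at retail → Municipal Certificate not required.
8. offers overnight accommodation; is located in the designated historic district; employees 34 > 33 → Operating Authorization required.
9. employees 34 > 2; does not sell goods at retail → Large Employer Authorization not required.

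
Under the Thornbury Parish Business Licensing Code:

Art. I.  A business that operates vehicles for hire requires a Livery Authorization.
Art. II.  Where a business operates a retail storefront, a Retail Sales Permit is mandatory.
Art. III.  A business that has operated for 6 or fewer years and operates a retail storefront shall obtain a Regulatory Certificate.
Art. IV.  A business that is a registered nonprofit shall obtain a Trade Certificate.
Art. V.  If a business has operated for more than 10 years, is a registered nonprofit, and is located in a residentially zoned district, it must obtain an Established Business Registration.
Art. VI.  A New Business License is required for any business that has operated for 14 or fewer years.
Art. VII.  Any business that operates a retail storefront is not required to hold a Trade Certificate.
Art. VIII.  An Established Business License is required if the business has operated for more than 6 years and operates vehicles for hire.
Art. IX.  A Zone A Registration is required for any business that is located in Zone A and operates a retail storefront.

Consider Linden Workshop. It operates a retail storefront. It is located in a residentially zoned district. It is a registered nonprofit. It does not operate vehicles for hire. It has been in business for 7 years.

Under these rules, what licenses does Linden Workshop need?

Art. I. does not operate vehicles for hire → Livery Authorization not required.
Art. II. operates a retail storefront → Retail Sales Permit required.
Art. III. years in business 7 > 6; operates a retail storefront → Regulatory Certificate not required.
Art. IV. is a registered nonprofit → Trade Certificate required.
Art. V. years in business 7 ≤ 10; is a registered nonprofit; is located in a residentially zoned district → Established Business Registration not required.
Art. VI. years in business 7 ≤ 14 → New Business License required.
Art. VII. operates a retail storefront → exempt from Trade Certificate.
Art. VIII. years in business 7 > 6; does not operate vehicles for hire → Established Business License not required.
Art. IX. is located in a residentially zoned district (not: is located in Zone A); operates a retail storefront → Zone A Registration not required.

New Business License, Retail Sales Permit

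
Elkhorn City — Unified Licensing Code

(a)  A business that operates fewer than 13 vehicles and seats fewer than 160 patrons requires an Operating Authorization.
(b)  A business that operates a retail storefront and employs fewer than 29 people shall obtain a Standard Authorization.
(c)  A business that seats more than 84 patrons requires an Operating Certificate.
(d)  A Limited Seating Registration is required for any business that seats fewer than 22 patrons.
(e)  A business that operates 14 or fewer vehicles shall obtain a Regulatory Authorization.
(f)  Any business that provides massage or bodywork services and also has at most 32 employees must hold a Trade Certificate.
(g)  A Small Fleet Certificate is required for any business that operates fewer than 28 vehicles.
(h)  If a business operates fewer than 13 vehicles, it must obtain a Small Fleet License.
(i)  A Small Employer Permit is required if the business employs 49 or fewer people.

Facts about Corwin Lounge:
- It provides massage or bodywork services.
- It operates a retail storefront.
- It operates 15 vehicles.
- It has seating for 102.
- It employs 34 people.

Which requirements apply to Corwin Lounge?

(a) vehicles 15 ≥ 13; seating 102 < 160 → Operating Authorization not required.
(b) operates a retail storefront; employees 34 ≥ 29 → Standard Authorization not required.
(c) seating 102 > 84 → Operating Certificate required.
(d) seating 102 ≥ 22 → Limited Seating Registration not required.
(e) vehicles 15 > 14 → Regulatory Authorization not required.
(f) provides massage or bodywork services; employees 34 > 32 → Trade Certificate not required.
(g) vehicles 15 < 28 → Small Fleet Certificate required.
(h) vehicles 15 ≥ 13 → Small Fleet License not required.
(i) employees 34 ≤ 49 → Small Employer Permit required.

Operating Certificate, Small Employer Permit, Small Fleet Certificate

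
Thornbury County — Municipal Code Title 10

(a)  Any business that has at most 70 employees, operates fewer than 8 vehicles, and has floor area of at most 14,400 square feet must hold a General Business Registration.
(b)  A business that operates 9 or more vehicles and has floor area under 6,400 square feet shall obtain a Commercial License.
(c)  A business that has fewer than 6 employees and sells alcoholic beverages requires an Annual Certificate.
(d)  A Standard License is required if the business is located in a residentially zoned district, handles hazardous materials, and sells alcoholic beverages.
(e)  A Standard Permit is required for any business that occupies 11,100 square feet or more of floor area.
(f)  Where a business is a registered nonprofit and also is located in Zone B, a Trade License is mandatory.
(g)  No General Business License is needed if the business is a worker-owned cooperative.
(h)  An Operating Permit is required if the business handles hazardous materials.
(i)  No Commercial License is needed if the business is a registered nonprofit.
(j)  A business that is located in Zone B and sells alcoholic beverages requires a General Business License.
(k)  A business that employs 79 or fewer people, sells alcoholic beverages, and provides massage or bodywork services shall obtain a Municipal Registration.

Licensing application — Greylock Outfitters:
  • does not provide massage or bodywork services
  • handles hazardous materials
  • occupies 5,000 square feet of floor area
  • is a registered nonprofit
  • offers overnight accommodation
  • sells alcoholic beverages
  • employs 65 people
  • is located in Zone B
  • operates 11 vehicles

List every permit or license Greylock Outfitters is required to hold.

General Business License, Operating Permit, Trade License

(a) employees 65 ≤ 70; vehicles 11 ≥ 8; floor area 5,000 square feet ≤ 14,400 square feet → General Business Registration not required.
(b) vehicles 11 ≥ 9; floor area 5,000 square feet < 6,400 square feet → Commercial License required.
(c) employees 65 ≥ 6; sells alcoholic beverages → Annual Certificate not required.
(d) is located in Zone B (not: is located in a residentially zoned district); handles hazardous materials; sells alcoholic beverages → Standard License not required.
(e) floor area 5,000 square feet < 11,100 square feet → Standard Permit not required.
(f) is a registered nonprofit; is located in Zone B → Trade License required.
(g) is a registered nonprofit (not: is a worker-owned cooperative) → General Business License exemption does not apply.
(h) handles hazardous materials → Operating Permit required.
(i) is a registered nonprofit → exempt from Commercial License.
(j) is located in Zone B; sells alcoholic beverages → General Business License required.
(k) employees 65 ≤ 79; sells alcoholic beverages; does not provide massage or bodywork services → Municipal Registration not required.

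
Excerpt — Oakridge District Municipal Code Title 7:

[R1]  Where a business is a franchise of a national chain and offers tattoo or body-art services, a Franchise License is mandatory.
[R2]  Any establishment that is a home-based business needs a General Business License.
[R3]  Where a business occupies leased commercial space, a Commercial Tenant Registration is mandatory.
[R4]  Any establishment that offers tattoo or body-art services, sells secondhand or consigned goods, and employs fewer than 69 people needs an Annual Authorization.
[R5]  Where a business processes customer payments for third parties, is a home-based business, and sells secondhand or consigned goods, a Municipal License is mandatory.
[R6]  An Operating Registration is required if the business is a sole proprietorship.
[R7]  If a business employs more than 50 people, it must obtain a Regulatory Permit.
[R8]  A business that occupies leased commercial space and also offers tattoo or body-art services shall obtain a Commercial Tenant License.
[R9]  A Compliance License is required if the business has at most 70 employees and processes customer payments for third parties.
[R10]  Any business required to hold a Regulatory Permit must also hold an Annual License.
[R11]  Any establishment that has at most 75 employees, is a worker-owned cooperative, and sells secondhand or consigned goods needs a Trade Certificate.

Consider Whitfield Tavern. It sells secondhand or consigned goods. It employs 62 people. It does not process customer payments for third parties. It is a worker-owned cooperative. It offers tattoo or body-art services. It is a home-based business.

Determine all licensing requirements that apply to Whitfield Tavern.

[R1] is a worker-owned cooperative (not: is a franchise of a national chain); offers tattoo or body-art services → Franchise License not required.
[R2] is a home-based business → General Business License required.
[R3] is a home-based business (not: occupies leased commercial space) → Commercial Tenant Registration not required.
[R4] offers tattoo or body-art services; sells secondhand or consigned goods; employees 62 < 69 → Annual Authorization required.
[R5] does not process customer payments for third parties; is a home-based business; sells secondhand or consigned goods → Municipal License not required.
[R6] is a worker-owned cooperative (not: is a sole proprietorship) → Operating Registration not required.
[R7] employees 62 > 50 → Regulatory Permit required.
[R8] is a home-based business (not: occupies leased commercial space); offers tattoo or body-art services → Commercial Tenant License not required.
[R9] employees 62 ≤ 70; does not process customer payments for third parties → Compliance License not required.
[R10] Regulatory Permit is required → Annual License also required.
[R11] employees 62 ≤ 75; is a worker-owned cooperative; sells secondhand or consigned goods → Trade Certificate required.

Annual Authorization, Annual License, General Business License, Regulatory Permit, Trade Certificate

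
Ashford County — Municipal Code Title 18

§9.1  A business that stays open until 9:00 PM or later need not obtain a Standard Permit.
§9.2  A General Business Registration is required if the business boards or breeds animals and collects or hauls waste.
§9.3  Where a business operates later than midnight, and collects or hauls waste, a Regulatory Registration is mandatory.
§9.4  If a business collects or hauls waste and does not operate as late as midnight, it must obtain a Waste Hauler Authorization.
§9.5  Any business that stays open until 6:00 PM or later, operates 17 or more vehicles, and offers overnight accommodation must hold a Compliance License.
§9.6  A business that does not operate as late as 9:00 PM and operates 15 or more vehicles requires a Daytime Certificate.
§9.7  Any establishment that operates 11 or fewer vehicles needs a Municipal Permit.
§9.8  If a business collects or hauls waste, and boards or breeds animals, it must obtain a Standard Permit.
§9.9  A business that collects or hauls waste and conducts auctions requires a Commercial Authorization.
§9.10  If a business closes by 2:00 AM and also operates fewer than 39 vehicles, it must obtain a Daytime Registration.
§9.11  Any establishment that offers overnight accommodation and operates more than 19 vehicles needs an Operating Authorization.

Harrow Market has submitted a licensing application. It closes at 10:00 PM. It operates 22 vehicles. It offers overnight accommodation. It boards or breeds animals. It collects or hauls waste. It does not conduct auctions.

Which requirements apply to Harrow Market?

§9.1 closes 10:00 PM, after 9:00 PM → exempt from Standard Permit.
§9.2 boards or breeds animals; collects or hauls waste → General Business Registration required.
§9.3 closes 10:00 PM, at/before midnight; collects or hauls waste → Regulatory Registration not required.
§9.4 collects or hauls waste; closes 10:00 PM, at/before midnight → Waste Hauler Authorization required.
§9.5 closes 10:00 PM, after 6:00 PM; vehicles 22 ≥ 17; offers overnight accommodation → Compliance License required.
§9.6 closes 10:00 PM, after 9:00 PM; vehicles 22 ≥ 15 → Daytime Certificate not required.
§9.7 vehicles 22 > 11 → Municipal Permit not required.
§9.8 collects or hauls waste; boards or breeds animals → Standard Permit required.
§9.9 collects or hauls waste; does not conduct auctions → Commercial Authorization not required.
§9.10 closes 10:00 PM, at/before 2:00 AM; vehicles 22 < 39 → Daytime Registration required.
§9.11 offers overnight accommodation; vehicles 22 > 19 → Operating Authorization required.

Compliance License, Daytime Registration, General Business Registration, Operating Authorization, Waste Hauler Authorization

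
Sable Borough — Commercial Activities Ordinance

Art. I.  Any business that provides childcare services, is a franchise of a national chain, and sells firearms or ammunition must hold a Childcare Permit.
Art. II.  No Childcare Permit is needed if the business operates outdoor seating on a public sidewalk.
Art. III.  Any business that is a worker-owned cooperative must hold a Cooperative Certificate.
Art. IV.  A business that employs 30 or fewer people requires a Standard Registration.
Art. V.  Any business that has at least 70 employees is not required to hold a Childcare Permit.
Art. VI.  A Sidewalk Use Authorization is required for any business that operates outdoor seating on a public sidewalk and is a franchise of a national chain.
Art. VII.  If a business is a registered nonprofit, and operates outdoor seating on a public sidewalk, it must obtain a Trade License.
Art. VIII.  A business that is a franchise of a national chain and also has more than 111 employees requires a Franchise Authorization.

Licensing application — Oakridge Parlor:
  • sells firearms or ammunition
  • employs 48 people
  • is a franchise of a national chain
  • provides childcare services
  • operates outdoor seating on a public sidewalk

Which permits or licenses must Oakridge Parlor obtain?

Sidewalk Use Authorization

Art. I. provides childcare services; is a franchise of a national chain; sells firearms or ammunition → Childcare Permit required.
Art. II. operates outdoor seating on a public sidewalk → exempt from Childcare Permit.
Art. III. is a franchise of a national chain (not: is a worker-owned cooperative) → Cooperative Certificate not required.
Art. IV. employees 48 > 30 → Standard Registration not required.
Art. V. employees 48 < 70 → Childcare Permit exemption does not apply.
Art. VI. operates outdoor seating on a public sidewalk; is a franchise of a national chain → Sidewalk Use Authorization required.
Art. VII. is a franchise of a national chain (not: is a registered nonprofit); operates outdoor seating on a public sidewalk → Trade License not required.
Art. VIII. is a franchise of a national chain; employees 48 ≤ 111 → Franchise Authorization not required.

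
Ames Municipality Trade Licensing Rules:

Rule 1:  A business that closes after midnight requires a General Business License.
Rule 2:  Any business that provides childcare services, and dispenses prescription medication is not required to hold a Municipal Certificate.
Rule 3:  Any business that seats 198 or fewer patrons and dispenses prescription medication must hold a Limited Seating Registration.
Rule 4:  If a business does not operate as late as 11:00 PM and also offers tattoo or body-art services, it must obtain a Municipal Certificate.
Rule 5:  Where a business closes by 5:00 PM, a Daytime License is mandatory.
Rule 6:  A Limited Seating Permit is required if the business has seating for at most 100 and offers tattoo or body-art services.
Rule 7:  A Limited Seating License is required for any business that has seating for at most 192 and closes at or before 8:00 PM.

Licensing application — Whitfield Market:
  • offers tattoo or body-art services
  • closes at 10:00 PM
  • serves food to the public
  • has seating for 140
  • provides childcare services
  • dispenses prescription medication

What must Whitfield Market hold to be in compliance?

Rule 1: closes 10:00 PM, at/before midnight → General Business License not required.
Rule 2: provides childcare services; dispenses prescription medication → exempt from Municipal Certificate.
Rule 3: seating 140 ≤ 198; dispenses prescription medication → Limited Seating Registration required.
Rule 4: closes 10:00 PM, at/before 11:00 PM; offers tattoo or body-art services → Municipal Certificate required.
Rule 5: closes 10:00 PM, after 5:00 PM → Daytime License not required.
Rule 6: seating 140 > 100; offers tattoo or body-art services → Limited Seating Permit not required.
Rule 7: seating 140 ≤ 192; closes 10:00 PM, after 8:00 PM → Limited Seating License not required.

Limited Seating Registration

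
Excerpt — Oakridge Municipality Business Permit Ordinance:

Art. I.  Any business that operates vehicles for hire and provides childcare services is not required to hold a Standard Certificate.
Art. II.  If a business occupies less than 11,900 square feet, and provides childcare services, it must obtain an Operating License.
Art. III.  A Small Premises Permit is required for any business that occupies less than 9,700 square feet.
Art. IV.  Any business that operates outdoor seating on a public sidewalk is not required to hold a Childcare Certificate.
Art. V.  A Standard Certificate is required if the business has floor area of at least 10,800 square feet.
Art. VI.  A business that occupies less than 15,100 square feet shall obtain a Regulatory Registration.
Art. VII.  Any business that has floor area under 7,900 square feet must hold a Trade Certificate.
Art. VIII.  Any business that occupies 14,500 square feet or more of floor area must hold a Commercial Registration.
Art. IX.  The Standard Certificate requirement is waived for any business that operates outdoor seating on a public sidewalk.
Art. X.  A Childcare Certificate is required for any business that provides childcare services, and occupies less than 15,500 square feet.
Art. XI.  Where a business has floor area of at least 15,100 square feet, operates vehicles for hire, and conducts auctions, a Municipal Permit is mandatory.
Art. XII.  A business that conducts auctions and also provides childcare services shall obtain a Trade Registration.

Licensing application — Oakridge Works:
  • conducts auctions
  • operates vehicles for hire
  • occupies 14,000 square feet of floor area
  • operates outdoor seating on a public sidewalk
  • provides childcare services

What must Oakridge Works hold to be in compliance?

Art. I. operates vehicles for hire; provides childcare services → exempt from Standard Certificate.
Art. II. floor area 14,000 square feet ≥ 11,900 square feet; provides childcare services → Operating License not required.
Art. III. floor area 14,000 square feet ≥ 9,700 square feet → Small Premises Permit not required.
Art. IV. operates outdoor seating on a public sidewalk → exempt from Childcare Certificate.
Art. V. floor area 14,000 square feet ≥ 10,800 square feet → Standard Certificate required.
Art. VI. floor area 14,000 square feet < 15,100 square feet → Regulatory Registration required.
Art. VII. floor area 14,000 square feet ≥ 7,900 square feet → Trade Certificate not required.
Art. VIII. floor area 14,000 square feet < 14,500 square feet → Commercial Registration not required.
Art. IX. operates outdoor seating on a public sidewalk → exempt from Standard Certificate.
Art. X. provides childcare services; floor area 14,000 square feet < 15,500 square feet → Childcare Certificate required.
Art. XI. floor area 14,000 square feet < 15,100 square feet; operates vehicles for hire; conducts auctions → Municipal Permit not required.
Art. XII. conducts auctions; provides childcare services → Trade Registration required.

Regulatory Registration, Trade Registration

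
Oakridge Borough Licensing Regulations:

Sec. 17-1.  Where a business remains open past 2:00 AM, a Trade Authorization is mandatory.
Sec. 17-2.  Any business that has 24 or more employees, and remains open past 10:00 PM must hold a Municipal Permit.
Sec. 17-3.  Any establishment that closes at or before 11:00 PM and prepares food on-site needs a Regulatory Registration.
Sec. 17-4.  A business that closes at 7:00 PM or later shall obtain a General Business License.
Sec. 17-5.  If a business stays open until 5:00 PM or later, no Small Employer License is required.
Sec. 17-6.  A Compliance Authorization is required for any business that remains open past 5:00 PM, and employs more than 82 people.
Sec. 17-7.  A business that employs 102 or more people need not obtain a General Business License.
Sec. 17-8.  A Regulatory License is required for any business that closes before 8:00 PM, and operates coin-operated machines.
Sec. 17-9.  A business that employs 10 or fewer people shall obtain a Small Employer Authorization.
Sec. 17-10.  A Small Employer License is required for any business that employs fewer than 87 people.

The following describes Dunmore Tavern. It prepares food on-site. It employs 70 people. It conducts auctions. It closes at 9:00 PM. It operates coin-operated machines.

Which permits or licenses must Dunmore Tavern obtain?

General Business License, Regulatory Registration

Sec. 17-1. closes 9:00 PM, at/before 2:00 AM → Trade Authorization not required.
Sec. 17-2. employees 70 ≥ 24; closes 9:00 PM, at/before 10:00 PM → Municipal Permit not required.
Sec. 17-3. closes 9:00 PM, at/before 11:00 PM; prepares food on-site → Regulatory Registration required.
Sec. 17-4. closes 9:00 PM, after 7:00 PM → General Business License required.
Sec. 17-5. closes 9:00 PM, after 5:00 PM → exempt from Small Employer License.
Sec. 17-6. closes 9:00 PM, after 5:00 PM; employees 70 ≤ 82 → Compliance Authorization not required.
Sec. 17-7. employees 70 < 102 → General Business License exemption does not apply.
Sec. 17-8. closes 9:00 PM, after 8:00 PM; operates coin-operated machines → Regulatory License not required.
Sec. 17-9. employees 70 > 10 → Small Employer Authorization not required.
Sec. 17-10. employees 70 < 87 → Small Employer License required.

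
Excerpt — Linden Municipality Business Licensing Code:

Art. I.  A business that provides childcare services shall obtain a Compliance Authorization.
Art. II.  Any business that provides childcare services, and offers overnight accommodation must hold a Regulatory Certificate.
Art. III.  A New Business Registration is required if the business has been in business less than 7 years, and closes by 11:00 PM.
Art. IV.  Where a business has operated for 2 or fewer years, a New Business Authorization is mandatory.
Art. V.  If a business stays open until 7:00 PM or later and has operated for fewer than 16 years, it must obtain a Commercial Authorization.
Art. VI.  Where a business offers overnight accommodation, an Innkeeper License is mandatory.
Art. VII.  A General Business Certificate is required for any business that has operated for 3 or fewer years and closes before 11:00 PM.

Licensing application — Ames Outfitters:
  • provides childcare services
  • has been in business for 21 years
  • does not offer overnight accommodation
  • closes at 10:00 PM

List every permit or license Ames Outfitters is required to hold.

Compliance Authorization

Art. I. provides childcare services → Compliance Authorization required.
Art. II. provides childcare services; does not offer overnight accommodation → Regulatory Certificate not required.
Art. III. years in business 21 ≥ 7; closes 10:00 PM, at/before 11:00 PM → New Business Registration not required.
Art. IV. years in business 21 > 2 → New Business Authorization not required.
Art. V. closes 10:00 PM, after 7:00 PM; years in business 21 ≥ 16 → Commercial Authorization not required.
Art. VI. does not offer overnight accommodation → Innkeeper License not required.
Art. VII. years in business 21 > 3; closes 10:00 PM, at/before 11:00 PM → General Business Certificate not required.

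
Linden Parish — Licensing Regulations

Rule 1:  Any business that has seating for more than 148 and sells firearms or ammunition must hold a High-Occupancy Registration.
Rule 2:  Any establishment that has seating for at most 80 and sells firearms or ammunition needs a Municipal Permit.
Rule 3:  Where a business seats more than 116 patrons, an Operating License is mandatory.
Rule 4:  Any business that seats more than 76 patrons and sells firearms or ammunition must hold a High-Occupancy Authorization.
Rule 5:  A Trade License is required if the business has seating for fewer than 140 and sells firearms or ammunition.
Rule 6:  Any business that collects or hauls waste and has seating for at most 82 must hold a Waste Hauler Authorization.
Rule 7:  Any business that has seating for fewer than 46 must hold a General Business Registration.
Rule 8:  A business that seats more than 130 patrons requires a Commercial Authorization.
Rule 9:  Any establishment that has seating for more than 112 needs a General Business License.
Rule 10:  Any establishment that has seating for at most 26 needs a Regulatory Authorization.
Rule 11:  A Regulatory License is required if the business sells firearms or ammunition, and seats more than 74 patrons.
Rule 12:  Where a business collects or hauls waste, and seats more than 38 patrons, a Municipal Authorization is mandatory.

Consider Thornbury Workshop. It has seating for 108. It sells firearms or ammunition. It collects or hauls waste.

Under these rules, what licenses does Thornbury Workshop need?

High-Occupancy Authorization, Municipal Authorization, Regulatory License, Trade License

Rule 1: seating 108 ≤ 148; sells firearms or ammunition → High-Occupancy Registration not required.
Rule 2: seating 108 > 80; sells firearms or ammunition → Municipal Permit not required.
Rule 3: seating 108 ≤ 116 → Operating License not required.
Rule 4: seating 108 > 76; sells firearms or ammunition → High-Occupancy Authorization required.
Rule 5: seating 108 < 140; sells firearms or ammunition → Trade License required.
Rule 6: collects or hauls waste; seating 108 > 82 → Waste Hauler Authorization not required.
Rule 7: seating 108 ≥ 46 → General Business Registration not required.
Rule 8: seating 108 ≤ 130 → Commercial Authorization not required.
Rule 9: seating 108 ≤ 112 → General Business License not required.
Rule 10: seating 108 > 26 → Regulatory Authorization not required.
Rule 11: sells firearms or ammunition; seating 108 > 74 → Regulatory License required.
Rule 12: collects or hauls waste; seating 108 > 38 → Municipal Authorization required.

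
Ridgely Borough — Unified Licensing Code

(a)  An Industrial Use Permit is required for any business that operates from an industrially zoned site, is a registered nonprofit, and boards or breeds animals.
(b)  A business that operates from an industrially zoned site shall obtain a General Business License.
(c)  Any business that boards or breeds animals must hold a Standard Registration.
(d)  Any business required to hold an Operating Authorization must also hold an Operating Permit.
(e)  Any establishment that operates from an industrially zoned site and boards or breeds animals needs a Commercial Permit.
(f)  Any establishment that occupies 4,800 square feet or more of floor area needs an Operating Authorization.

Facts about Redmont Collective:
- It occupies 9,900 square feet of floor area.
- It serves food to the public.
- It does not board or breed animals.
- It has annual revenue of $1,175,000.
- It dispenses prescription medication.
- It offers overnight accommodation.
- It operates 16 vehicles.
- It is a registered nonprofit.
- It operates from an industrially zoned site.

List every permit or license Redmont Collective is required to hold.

General Business License, Operating Authorization, Operating Permit

(a) operates from an industrially zoned site; is a registered nonprofit; does not board or breed animals → Industrial Use Permit not required.
(b) operates from an industrially zoned site → General Business License required.
(c) does not board or breed animals → Standard Registration not required.
(d) Operating Authorization is required → Operating Permit also required.
(e) operates from an industrially zoned site; does not board or breed animals → Commercial Permit not required.
(f) floor area 9,900 square feet ≥ 4,800 square feet → Operating Authorization required.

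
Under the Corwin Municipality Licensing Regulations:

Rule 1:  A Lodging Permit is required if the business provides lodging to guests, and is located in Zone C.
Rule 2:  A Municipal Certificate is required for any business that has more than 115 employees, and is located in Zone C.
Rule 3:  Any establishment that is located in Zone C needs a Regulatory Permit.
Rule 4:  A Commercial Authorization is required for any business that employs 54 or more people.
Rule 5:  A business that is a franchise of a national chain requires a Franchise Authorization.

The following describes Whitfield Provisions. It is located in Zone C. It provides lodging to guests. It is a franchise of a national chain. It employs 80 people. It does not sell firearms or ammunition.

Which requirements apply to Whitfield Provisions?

Rule 1: provides lodging to guests; is located in Zone C → Lodging Permit required.
Rule 2: employees 80 ≤ 115; is located in Zone C → Municipal Certificate not required.
Rule 3: is located in Zone C → Regulatory Permit required.
Rule 4: employees 80 ≥ 54 → Commercial Authorization required.
Rule 5: is a franchise of a national chain → Franchise Authorization required.

Commercial Authorization, Franchise Authorization, Lodging Permit, Regulatory Permit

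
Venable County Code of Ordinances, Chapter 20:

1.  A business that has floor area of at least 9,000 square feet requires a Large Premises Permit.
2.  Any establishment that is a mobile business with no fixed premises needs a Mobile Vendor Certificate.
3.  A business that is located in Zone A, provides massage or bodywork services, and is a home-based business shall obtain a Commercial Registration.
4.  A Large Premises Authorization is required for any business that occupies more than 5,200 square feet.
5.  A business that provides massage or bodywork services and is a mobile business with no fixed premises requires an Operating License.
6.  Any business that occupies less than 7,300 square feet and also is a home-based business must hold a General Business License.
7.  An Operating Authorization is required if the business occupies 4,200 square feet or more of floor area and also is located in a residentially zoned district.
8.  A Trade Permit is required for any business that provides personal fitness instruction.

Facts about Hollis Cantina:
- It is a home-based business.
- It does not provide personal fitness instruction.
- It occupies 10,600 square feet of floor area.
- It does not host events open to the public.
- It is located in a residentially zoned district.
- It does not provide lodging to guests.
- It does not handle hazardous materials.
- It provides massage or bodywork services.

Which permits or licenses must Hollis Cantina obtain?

Large Premises Authorization, Large Premises Permit, Operating Authorization

1. floor area 10,600 square feet ≥ 9,000 square feet → Large Premises Permit required.
2. is a home-based business (not: is a mobile business with no fixed premises) → Mobile Vendor Certificate not required.
3. is located in a residentially zoned district (not: is located in Zone A); provides massage or bodywork services; is a home-based business → Commercial Registration not required.
4. floor area 10,600 square feet > 5,200 square feet → Large Premises Authorization required.
5. provides massage or bodywork services; is a home-based business (not: is a mobile business with no fixed premises) → Operating License not required.
6. floor area 10,600 square feet ≥ 7,300 square feet; is a home-based business → General Business License not required.
7. floor area 10,600 square feet ≥ 4,200 square feet; is located in a residentially zoned district → Operating Authorization required.
8. does not provide personal fitness instruction → Trade Permit not required.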